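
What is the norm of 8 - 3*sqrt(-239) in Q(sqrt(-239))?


N(a + b*sqrt(d)) = a^2 - d*b^2
= (8)^2 - (-239)*(-3)^2
= 64 + 2151
= 2215

2215


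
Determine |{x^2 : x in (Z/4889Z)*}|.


For prime p, the number of non-zero quadratic residues is (p-1)/2.
= (4889-1)/2
= 2444

2444


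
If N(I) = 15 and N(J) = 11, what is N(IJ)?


N(IJ) = N(I) * N(J)
= 15 * 11
= 165

165


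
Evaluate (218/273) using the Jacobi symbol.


Compute (218/273) via quadratic reciprocity:
  pull out 2: (2/273) = +1  (since 273 mod 8 = 1)
  reciprocity: (109/273) -> +(273/109)
  reduce: (55/109)
  reciprocity: (55/109) -> +(109/55)
  reduce: (54/55)
  pull out 2: (2/55) = +1  (since 55 mod 8 = 7)
  reciprocity: (27/55) -> -(55/27)
  reduce: (1/27)
  (1/27) = 1
Product of signs = -1

-1


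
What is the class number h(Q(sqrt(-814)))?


K = Q(sqrt(-814)). d mod 4 = 2, so D = disc(K) = 4d = -3256
h(K) equals the number of primitive reduced positive-definite forms (a, b, c) = a*x^2 + b*x*y + c*y^2 with b^2 - 4ac = D,
where reduced means |b| <= a <= c, with b >= 0 whenever |b| = a or a = c, and primitive means gcd(a, b, c) = 1.
Reduced forces 3a^2 <= |D| = 3256, so 1 <= a <= 32; b must have the parity of D, and c = (b^2 - D)/(4a) must be an integer >= a.
Enumerate a = 1..32, b in [-a, a]:
  a=1: (1, 0, 814)  [1]
  a=2: (2, 0, 407)  [1]
  a=3..4: none
  a=5: (5, -2, 163), (5, 2, 163)  [2]
  a=6..9: none
  a=10: (10, -8, 83), (10, 8, 83)  [2]
  a=11: (11, 0, 74)  [1]
  a=12..16: none
  a=17: (17, -12, 50), (17, 12, 50)  [2]
  a=18..21: none
  a=22: (22, 0, 37)  [1]
  a=23..24: none
  a=25: (25, -12, 34), (25, 12, 34)  [2]
  a=26..32: none
Total reduced forms: 1 + 1 + 2 + 2 + 1 + 2 + 1 + 2 = 12
h = 12

12


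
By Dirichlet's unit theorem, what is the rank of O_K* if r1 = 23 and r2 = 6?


By Dirichlet's unit theorem:
rank = r1 + r2 - 1
= 23 + 6 - 1
= 28

28


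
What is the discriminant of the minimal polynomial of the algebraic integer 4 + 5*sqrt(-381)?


The element 4 + 5*sqrt(-381) has minimal polynomial:
x^2 - 8*x + 9541
Discriminant = (-8)^2 - 4*(9541)
= 64 - 38164
= -38100

-38100


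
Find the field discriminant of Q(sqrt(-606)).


For K = Q(sqrt(d)) with d squarefree: disc(K) = d if d = 1 mod 4, and disc(K) = 4d if d = 2 or 3 mod 4.
Here d = -606, and d mod 4 = 2.
d = 2 mod 4, not 1 (O_K = Z[sqrt(d)]), so disc(K) = 4d = 4 * (-606) = -2424

-2424


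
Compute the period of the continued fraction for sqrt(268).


Run the CF algorithm for sqrt(268).
a_0 = floor(sqrt(268)) = 16; set m_0=0, q_0=1.
Recurrence: m' = q*a - m,  q' = (d - m'^2)/q,  a' = floor((a_0 + m')/q').
  step 1: m=16, q=12, a=2
  step 2: m=8, q=17, a=1
  step 3: m=9, q=11, a=2
  step 4: m=13, q=9, a=3
  step 5: m=14, q=8, a=3
  step 6: m=10, q=21, a=1
  step 7: m=11, q=7, a=3
  step 8: m=10, q=24, a=1
  step 9: m=14, q=3, a=10
  step 10: m=16, q=4, a=8
  step 11: m=16, q=3, a=10
  step 12: m=14, q=24, a=1
  step 13: m=10, q=7, a=3
  step 14: m=11, q=21, a=1
  step 15: m=10, q=8, a=3
  step 16: m=14, q=9, a=3
  step 17: m=13, q=11, a=2
  step 18: m=9, q=17, a=1
  step 19: m=8, q=12, a=2
  step 20: m=16, q=1, a=32
a_20 = 2*a_0 = 32, so the period closes here.
sqrt(268) = [16; 2, 1, 2, 3, 3, 1, 3, 1, 10, 8, 10, 1, 3, 1, 3, 3, 2, 1, 2, 32]
Period length = 20

20


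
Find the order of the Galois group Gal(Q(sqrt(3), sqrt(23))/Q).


The 2 square roots of distinct primes are multiplicatively independent over Q,
so [K:Q] = 2^2 and Gal(K/Q) is isomorphic to (Z/2Z)^2.
|Gal| = 2^2 = 4

4


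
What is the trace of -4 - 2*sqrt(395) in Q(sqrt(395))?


Tr(a + b*sqrt(d)) = (a + b*sqrt(d)) + (a - b*sqrt(d)) = 2a
= 2 * (-4)
= -8

-8


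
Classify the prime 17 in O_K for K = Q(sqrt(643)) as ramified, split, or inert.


K = Q(sqrt(643)). Since d mod 4 = 3, disc(K) = 2572.
Check p | disc: 2572 mod 17 = 5.
p does not divide disc. Compute Legendre symbol (d/p):
14^((17-1)/2) mod 17 = -1
(d/p) = -1, so p is inert: (p) stays prime with e=1, f=2, g=1.
Therefore p is inert.

inert


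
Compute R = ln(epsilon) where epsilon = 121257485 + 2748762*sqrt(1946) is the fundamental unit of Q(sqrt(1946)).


epsilon = 121257485 + 2748762*sqrt(1946)
= 2.4251e+08
R = ln(2.4251e+08)
= 19.3066

19.3066


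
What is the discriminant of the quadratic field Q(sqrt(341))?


For K = Q(sqrt(d)) with d squarefree: disc(K) = d if d = 1 mod 4, and disc(K) = 4d if d = 2 or 3 mod 4.
Here d = 341, and d mod 4 = 1.
d = 1 mod 4 (O_K = Z[(1+sqrt(d))/2]), so disc(K) = d = 341

341


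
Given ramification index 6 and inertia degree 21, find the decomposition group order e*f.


|D_P| = e * f
= 6 * 21
= 126

126


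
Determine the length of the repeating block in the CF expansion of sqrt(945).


Run the CF algorithm for sqrt(945).
a_0 = floor(sqrt(945)) = 30; set m_0=0, q_0=1.
Recurrence: m' = q*a - m,  q' = (d - m'^2)/q,  a' = floor((a_0 + m')/q').
  step 1: m=30, q=45, a=1
  step 2: m=15, q=16, a=2
  step 3: m=17, q=41, a=1
  step 4: m=24, q=9, a=6
  step 5: m=30, q=5, a=12
  step 6: m=30, q=9, a=6
  step 7: m=24, q=41, a=1
  step 8: m=17, q=16, a=2
  step 9: m=15, q=45, a=1
  step 10: m=30, q=1, a=60
a_10 = 2*a_0 = 60, so the period closes here.
sqrt(945) = [30; 1, 2, 1, 6, 12, 6, 1, 2, 1, 60]
Period length = 10

10


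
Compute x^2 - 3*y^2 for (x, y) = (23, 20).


x^2 - d*y^2
= 23^2 - 3*20^2
= 529 - 1200
= -671

-671


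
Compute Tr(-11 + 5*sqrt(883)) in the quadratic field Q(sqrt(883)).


Tr(a + b*sqrt(d)) = (a + b*sqrt(d)) + (a - b*sqrt(d)) = 2a
= 2 * (-11)
= -22

-22


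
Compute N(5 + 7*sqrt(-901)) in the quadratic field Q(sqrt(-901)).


N(a + b*sqrt(d)) = a^2 - d*b^2
= (5)^2 - (-901)*(7)^2
= 25 + 44149
= 44174

44174


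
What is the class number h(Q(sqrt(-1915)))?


K = Q(sqrt(-1915)). d mod 4 = 1, so D = disc(K) = d = -1915
h(K) equals the number of primitive reduced positive-definite forms (a, b, c) = a*x^2 + b*x*y + c*y^2 with b^2 - 4ac = D,
where reduced means |b| <= a <= c, with b >= 0 whenever |b| = a or a = c, and primitive means gcd(a, b, c) = 1.
Reduced forces 3a^2 <= |D| = 1915, so 1 <= a <= 25; b must have the parity of D, and c = (b^2 - D)/(4a) must be an integer >= a.
Enumerate a = 1..25, b in [-a, a]:
  a=1: (1, 1, 479)  [1]
  a=2..4: none
  a=5: (5, 5, 97)  [1]
  a=6..12: none
  a=13: (13, -3, 37), (13, 3, 37)  [2]
  a=14..18: none
  a=19: (19, -17, 29), (19, 17, 29)  [2]
  a=20..25: none
Total reduced forms: 1 + 1 + 2 + 2 = 6
h = 6

6


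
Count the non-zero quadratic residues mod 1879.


For prime p, the number of non-zero quadratic residues is (p-1)/2.
= (1879-1)/2
= 939

939


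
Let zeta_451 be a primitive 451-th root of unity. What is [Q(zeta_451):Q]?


The degree equals Euler's totient phi(451).
451 = 11 * 41
phi(451) = 400

400


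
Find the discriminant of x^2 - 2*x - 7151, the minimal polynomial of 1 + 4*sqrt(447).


The element 1 + 4*sqrt(447) has minimal polynomial:
x^2 - 2*x - 7151
Discriminant = (-2)^2 - 4*(-7151)
= 4 + 28604
= 28608

28608


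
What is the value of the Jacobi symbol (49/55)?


Compute (49/55) via quadratic reciprocity:
  reciprocity: (49/55) -> +(55/49)
  reduce: (6/49)
  pull out 2: (2/49) = +1  (since 49 mod 8 = 1)
  reciprocity: (3/49) -> +(49/3)
  reduce: (1/3)
  (1/3) = 1
Product of signs = 1

1


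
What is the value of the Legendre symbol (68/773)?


p = 773 is prime, so compute (68/773) with the reciprocity algorithm (Jacobi-symbol steps: pull out 2s via (2/n), flip via reciprocity, reduce):
  pull out 2: (2/773) = -1  (since 773 mod 8 = 5)
  pull out 2: (2/773) = -1  (since 773 mod 8 = 5)
  reciprocity: (17/773) -> +(773/17)
  reduce: (8/17)
  pull out 2: (2/17) = +1  (since 17 mod 8 = 1)
  pull out 2: (2/17) = +1  (since 17 mod 8 = 1)
  pull out 2: (2/17) = +1  (since 17 mod 8 = 1)
  (1/17) = 1
Product of signs = 1
(68/773) = 1

1


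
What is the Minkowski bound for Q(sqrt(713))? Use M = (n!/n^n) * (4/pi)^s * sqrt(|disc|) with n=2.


d = 713, d mod 4 = 1, so disc(K) = d = 713; |disc(K)| = 713
Real quadratic field, so n = 2, s = r2 = 0, r1 = 2
M = (n!/n^n) * (4/pi)^s * sqrt(|disc(K)|) = (2!/2^2) * (4/pi)^0 * sqrt(713)
= 0.5 * 1.000000 * 26.702060
= 13.3510

13.3510


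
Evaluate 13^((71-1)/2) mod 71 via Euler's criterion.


p = 71 is prime and the exponent is (p-1)/2 = 35, so by Euler's criterion 13^35 = (13/71) = +1 or -1 mod 71.
Compute by square-and-multiply:
  35 = 32 + 2 + 1 (binary 100011)
  Repeated squaring mod 71: 13^1 = 13, 13^2 = 27, 13^4 = 19, 13^8 = 6, 13^16 = 36, 13^32 = 18
  13^35 = 13^32 * 13^2 * 13^1 = 18 * 27 * 13 mod 71
    18 * 27 = 486 = 60 mod 71
    60 * 13 = 780 = 70 mod 71
  13^35 = 70 mod 71
Result 70 = p - 1 = -1 mod 71: 13 is a quadratic non-residue mod 71. As a residue in [0, p-1] the value is 70.
13^35 mod 71 = 70

70


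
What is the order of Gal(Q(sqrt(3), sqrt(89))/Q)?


The 2 square roots of distinct primes are multiplicatively independent over Q,
so [K:Q] = 2^2 and Gal(K/Q) is isomorphic to (Z/2Z)^2.
|Gal| = 2^2 = 4

4


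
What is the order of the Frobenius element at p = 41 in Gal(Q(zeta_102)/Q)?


The Frobenius at p in Gal(Q(zeta_n)/Q) = (Z/nZ)* is the class of p, so its order is ord_102(41), the smallest k >= 1 with 41^k = 1 mod 102.
n = 102 = 2 * 3 * 17, phi(102) = 32; the order divides phi(n).
Divisors of 32: 1, 2, 4, 8, 16, 32
Repeated squaring mod 102: 41^1 = 41, 41^2 = 49, 41^4 = 55, 41^8 = 67, 41^16 = 1, 41^32 = 1
Test divisors in increasing order:
  k=1: 41^1 = 41 mod 102
  k=2: 41^2 = 49 mod 102
  k=4: 41^4 = 55 mod 102
  k=8: 41^8 = 67 mod 102
  k=16: 41^16 = 1 mod 102  <- first divisor giving 1
Order = 16

16


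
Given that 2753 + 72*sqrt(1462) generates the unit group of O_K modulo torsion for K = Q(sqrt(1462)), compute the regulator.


epsilon = 2753 + 72*sqrt(1462)
= 5505.9998
R = ln(5505.9998)
= 8.6136

8.6136


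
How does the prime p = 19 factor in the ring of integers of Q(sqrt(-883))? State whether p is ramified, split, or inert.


K = Q(sqrt(-883)). Since d mod 4 = 1, disc(K) = -883.
Check p | disc: -883 mod 19 = 10.
p does not divide disc. Compute Legendre symbol (d/p):
10^((19-1)/2) mod 19 = -1
(d/p) = -1, so p is inert: (p) stays prime with e=1, f=2, g=1.
Therefore p is inert.

inert


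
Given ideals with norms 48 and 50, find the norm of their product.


N(IJ) = N(I) * N(J)
= 48 * 50
= 2400

2400


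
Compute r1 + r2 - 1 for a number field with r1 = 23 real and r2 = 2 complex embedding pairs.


By Dirichlet's unit theorem:
rank = r1 + r2 - 1
= 23 + 2 - 1
= 24

24


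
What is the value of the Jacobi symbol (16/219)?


Compute (16/219) via quadratic reciprocity:
  pull out 2: (2/219) = -1  (since 219 mod 8 = 3)
  pull out 2: (2/219) = -1  (since 219 mod 8 = 3)
  pull out 2: (2/219) = -1  (since 219 mod 8 = 3)
  pull out 2: (2/219) = -1  (since 219 mod 8 = 3)
  (1/219) = 1
Product of signs = 1

1


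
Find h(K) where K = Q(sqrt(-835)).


K = Q(sqrt(-835)). d mod 4 = 1, so D = disc(K) = d = -835
h(K) equals the number of primitive reduced positive-definite forms (a, b, c) = a*x^2 + b*x*y + c*y^2 with b^2 - 4ac = D,
where reduced means |b| <= a <= c, with b >= 0 whenever |b| = a or a = c, and primitive means gcd(a, b, c) = 1.
Reduced forces 3a^2 <= |D| = 835, so 1 <= a <= 16; b must have the parity of D, and c = (b^2 - D)/(4a) must be an integer >= a.
Enumerate a = 1..16, b in [-a, a]:
  a=1: (1, 1, 209)  [1]
  a=2..4: none
  a=5: (5, 5, 43)  [1]
  a=6..10: none
  a=11: (11, -1, 19), (11, 1, 19)  [2]
  a=12: none
  a=13: (13, -7, 17), (13, 7, 17)  [2]
  a=14..16: none
Total reduced forms: 1 + 1 + 2 + 2 = 6
h = 6

6


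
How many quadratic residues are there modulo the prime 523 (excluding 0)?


For prime p, the number of non-zero quadratic residues is (p-1)/2.
= (523-1)/2
= 261

261


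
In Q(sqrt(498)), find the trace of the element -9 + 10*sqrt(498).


Tr(a + b*sqrt(d)) = (a + b*sqrt(d)) + (a - b*sqrt(d)) = 2a
= 2 * (-9)
= -18

-18


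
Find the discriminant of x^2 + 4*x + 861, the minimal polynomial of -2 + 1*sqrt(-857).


The element -2 + 1*sqrt(-857) has minimal polynomial:
x^2 + 4*x + 861
Discriminant = (4)^2 - 4*(861)
= 16 - 3444
= -3428

-3428


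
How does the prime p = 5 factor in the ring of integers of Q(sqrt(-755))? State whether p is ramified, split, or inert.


K = Q(sqrt(-755)). Since d mod 4 = 1, disc(K) = -755.
Check p | disc: -755 mod 5 = 0.
p divides disc, so p ramifies: (p) = P^2 with e=2, f=1, g=1.
Therefore p is ramified.

ramified


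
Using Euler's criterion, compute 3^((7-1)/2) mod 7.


p = 7 is prime and the exponent is (p-1)/2 = 3, so by Euler's criterion 3^3 = (3/7) = +1 or -1 mod 7.
Compute by square-and-multiply:
  3 = 2 + 1 (binary 11)
  Repeated squaring mod 7: 3^1 = 3, 3^2 = 2
  3^3 = 3^2 * 3^1 = 2 * 3 mod 7
    2 * 3 = 6 = 6 mod 7
  3^3 = 6 mod 7
Result 6 = p - 1 = -1 mod 7: 3 is a quadratic non-residue mod 7. As a residue in [0, p-1] the value is 6.
3^3 mod 7 = 6

6


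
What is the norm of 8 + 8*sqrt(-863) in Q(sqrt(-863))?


N(a + b*sqrt(d)) = a^2 - d*b^2
= (8)^2 - (-863)*(8)^2
= 64 + 55232
= 55296

55296


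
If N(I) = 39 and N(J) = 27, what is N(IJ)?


N(IJ) = N(I) * N(J)
= 39 * 27
= 1053

1053


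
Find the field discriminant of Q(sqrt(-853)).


For K = Q(sqrt(d)) with d squarefree: disc(K) = d if d = 1 mod 4, and disc(K) = 4d if d = 2 or 3 mod 4.
Here d = -853, and d mod 4 = 3.
d = 3 mod 4, not 1 (O_K = Z[sqrt(d)]), so disc(K) = 4d = 4 * (-853) = -3412

-3412


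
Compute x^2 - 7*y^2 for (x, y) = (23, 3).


x^2 - d*y^2
= 23^2 - 7*3^2
= 529 - 63
= 466

466


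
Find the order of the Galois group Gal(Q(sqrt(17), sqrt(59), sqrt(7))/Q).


The 3 square roots of distinct primes are multiplicatively independent over Q,
so [K:Q] = 2^3 and Gal(K/Q) is isomorphic to (Z/2Z)^3.
|Gal| = 2^3 = 8

8


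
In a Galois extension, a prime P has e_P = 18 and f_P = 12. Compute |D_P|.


|D_P| = e * f
= 18 * 12
= 216

216


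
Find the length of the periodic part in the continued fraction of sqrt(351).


Run the CF algorithm for sqrt(351).
a_0 = floor(sqrt(351)) = 18; set m_0=0, q_0=1.
Recurrence: m' = q*a - m,  q' = (d - m'^2)/q,  a' = floor((a_0 + m')/q').
  step 1: m=18, q=27, a=1
  step 2: m=9, q=10, a=2
  step 3: m=11, q=23, a=1
  step 4: m=12, q=9, a=3
  step 5: m=15, q=14, a=2
  step 6: m=13, q=13, a=2
  step 7: m=13, q=14, a=2
  step 8: m=15, q=9, a=3
  step 9: m=12, q=23, a=1
  step 10: m=11, q=10, a=2
  step 11: m=9, q=27, a=1
  step 12: m=18, q=1, a=36
a_12 = 2*a_0 = 36, so the period closes here.
sqrt(351) = [18; 1, 2, 1, 3, 2, 2, 2, 3, 1, 2, 1, 36]
Period length = 12

12


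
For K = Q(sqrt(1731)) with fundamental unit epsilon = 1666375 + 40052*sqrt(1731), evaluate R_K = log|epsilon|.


epsilon = 1666375 + 40052*sqrt(1731)
= 3.3327e+06
R = ln(3.3327e+06)
= 15.0193

15.0193


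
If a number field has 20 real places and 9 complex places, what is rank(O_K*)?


By Dirichlet's unit theorem:
rank = r1 + r2 - 1
= 20 + 9 - 1
= 28

28


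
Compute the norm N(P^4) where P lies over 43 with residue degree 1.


N(P^a) = p^(a*f)
= 43^(4*1)
= 43^4
= 3418801

3418801


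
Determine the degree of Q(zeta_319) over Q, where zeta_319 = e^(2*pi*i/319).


The degree equals Euler's totient phi(319).
319 = 11 * 29
phi(319) = 280

280


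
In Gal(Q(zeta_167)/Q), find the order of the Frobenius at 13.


The Frobenius at p in Gal(Q(zeta_n)/Q) = (Z/nZ)* is the class of p, so its order is ord_167(13), the smallest k >= 1 with 13^k = 1 mod 167.
n = 167 = 167, phi(167) = 166; the order divides phi(n).
Divisors of 166: 1, 2, 83, 166
Repeated squaring mod 167: 13^1 = 13, 13^2 = 2, 13^4 = 4, 13^8 = 16, 13^16 = 89, 13^32 = 72, 13^64 = 7, 13^128 = 49
Test divisors in increasing order:
  k=1: 13^1 = 13 mod 167
  k=2: 13^2 = 2 mod 167
  k=83: 13^83 = 7 * 89 * 2 * 13 = 166 mod 167
  k=166: 13^166 = 49 * 72 * 4 * 2 = 1 mod 167  <- first divisor giving 1
Order = 166

166


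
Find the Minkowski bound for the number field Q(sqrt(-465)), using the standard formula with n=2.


d = -465, d mod 4 = 3, so disc(K) = 4d = -1860; |disc(K)| = 1860
Imaginary quadratic field, so n = 2, s = r2 = 1, r1 = 0
M = (n!/n^n) * (4/pi)^s * sqrt(|disc(K)|) = (2!/2^2) * (4/pi)^1 * sqrt(1860)
= 0.5 * 1.273240 * 43.127717
= 27.4560

27.4560


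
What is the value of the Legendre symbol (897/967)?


p = 967 is prime, so compute (897/967) with the reciprocity algorithm (Jacobi-symbol steps: pull out 2s via (2/n), flip via reciprocity, reduce):
  reciprocity: (897/967) -> +(967/897)
  reduce: (70/897)
  pull out 2: (2/897) = +1  (since 897 mod 8 = 1)
  reciprocity: (35/897) -> +(897/35)
  reduce: (22/35)
  pull out 2: (2/35) = -1  (since 35 mod 8 = 3)
  reciprocity: (11/35) -> -(35/11)
  reduce: (2/11)
  pull out 2: (2/11) = -1  (since 11 mod 8 = 3)
  (1/11) = 1
Product of signs = -1
(897/967) = -1

-1


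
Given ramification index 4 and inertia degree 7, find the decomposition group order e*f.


|D_P| = e * f
= 4 * 7
= 28

28


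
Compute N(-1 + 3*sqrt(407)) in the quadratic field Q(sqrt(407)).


N(a + b*sqrt(d)) = a^2 - d*b^2
= (-1)^2 - (407)*(3)^2
= 1 - 3663
= -3662

-3662


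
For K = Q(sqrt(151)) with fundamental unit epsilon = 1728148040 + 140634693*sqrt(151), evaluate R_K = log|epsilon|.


epsilon = 1728148040 + 140634693*sqrt(151)
= 3.4563e+09
R = ln(3.4563e+09)
= 21.9635

21.9635


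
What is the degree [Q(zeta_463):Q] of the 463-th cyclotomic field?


The degree equals Euler's totient phi(463).
463 = 463
phi(463) = 462

462


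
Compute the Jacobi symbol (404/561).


Compute (404/561) via quadratic reciprocity:
  pull out 2: (2/561) = +1  (since 561 mod 8 = 1)
  pull out 2: (2/561) = +1  (since 561 mod 8 = 1)
  reciprocity: (101/561) -> +(561/101)
  reduce: (56/101)
  pull out 2: (2/101) = -1  (since 101 mod 8 = 5)
  pull out 2: (2/101) = -1  (since 101 mod 8 = 5)
  pull out 2: (2/101) = -1  (since 101 mod 8 = 5)
  reciprocity: (7/101) -> +(101/7)
  reduce: (3/7)
  reciprocity: (3/7) -> -(7/3)
  reduce: (1/3)
  (1/3) = 1
Product of signs = 1

1


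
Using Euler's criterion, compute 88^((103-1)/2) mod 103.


p = 103 is prime and the exponent is (p-1)/2 = 51, so by Euler's criterion 88^51 = (88/103) = +1 or -1 mod 103.
Compute by square-and-multiply:
  51 = 32 + 16 + 2 + 1 (binary 110011)
  Repeated squaring mod 103: 88^1 = 88, 88^2 = 19, 88^4 = 52, 88^8 = 26, 88^16 = 58, 88^32 = 68
  88^51 = 88^32 * 88^16 * 88^2 * 88^1 = 68 * 58 * 19 * 88 mod 103
    68 * 58 = 3944 = 30 mod 103
    30 * 19 = 570 = 55 mod 103
    55 * 88 = 4840 = 102 mod 103
  88^51 = 102 mod 103
Result 102 = p - 1 = -1 mod 103: 88 is a quadratic non-residue mod 103. As a residue in [0, p-1] the value is 102.
88^51 mod 103 = 102

102


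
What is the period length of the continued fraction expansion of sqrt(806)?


Run the CF algorithm for sqrt(806).
a_0 = floor(sqrt(806)) = 28; set m_0=0, q_0=1.
Recurrence: m' = q*a - m,  q' = (d - m'^2)/q,  a' = floor((a_0 + m')/q').
  step 1: m=28, q=22, a=2
  step 2: m=16, q=25, a=1
  step 3: m=9, q=29, a=1
  step 4: m=20, q=14, a=3
  step 5: m=22, q=23, a=2
  step 6: m=24, q=10, a=5
  step 7: m=26, q=13, a=4
  step 8: m=26, q=10, a=5
  step 9: m=24, q=23, a=2
  step 10: m=22, q=14, a=3
  step 11: m=20, q=29, a=1
  step 12: m=9, q=25, a=1
  step 13: m=16, q=22, a=2
  step 14: m=28, q=1, a=56
a_14 = 2*a_0 = 56, so the period closes here.
sqrt(806) = [28; 2, 1, 1, 3, 2, 5, 4, 5, 2, 3, 1, 1, 2, 56]
Period length = 14

14


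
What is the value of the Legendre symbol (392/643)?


p = 643 is prime, so compute (392/643) with the reciprocity algorithm (Jacobi-symbol steps: pull out 2s via (2/n), flip via reciprocity, reduce):
  pull out 2: (2/643) = -1  (since 643 mod 8 = 3)
  pull out 2: (2/643) = -1  (since 643 mod 8 = 3)
  pull out 2: (2/643) = -1  (since 643 mod 8 = 3)
  reciprocity: (49/643) -> +(643/49)
  reduce: (6/49)
  pull out 2: (2/49) = +1  (since 49 mod 8 = 1)
  reciprocity: (3/49) -> +(49/3)
  reduce: (1/3)
  (1/3) = 1
Product of signs = -1
(392/643) = -1

-1


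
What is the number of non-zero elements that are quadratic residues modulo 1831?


For prime p, the number of non-zero quadratic residues is (p-1)/2.
= (1831-1)/2
= 915

915


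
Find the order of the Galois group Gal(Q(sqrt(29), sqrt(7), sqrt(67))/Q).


The 3 square roots of distinct primes are multiplicatively independent over Q,
so [K:Q] = 2^3 and Gal(K/Q) is isomorphic to (Z/2Z)^3.
|Gal| = 2^3 = 8

8


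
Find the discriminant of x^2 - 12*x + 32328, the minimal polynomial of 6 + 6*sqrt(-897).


The element 6 + 6*sqrt(-897) has minimal polynomial:
x^2 - 12*x + 32328
Discriminant = (-12)^2 - 4*(32328)
= 144 - 129312
= -129168

-129168


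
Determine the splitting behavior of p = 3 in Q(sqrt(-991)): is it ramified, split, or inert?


K = Q(sqrt(-991)). Since d mod 4 = 1, disc(K) = -991.
Check p | disc: -991 mod 3 = 2.
p does not divide disc. Compute Legendre symbol (d/p):
2^((3-1)/2) mod 3 = -1
(d/p) = -1, so p is inert: (p) stays prime with e=1, f=2, g=1.
Therefore p is inert.

inert


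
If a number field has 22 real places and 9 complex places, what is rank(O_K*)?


By Dirichlet's unit theorem:
rank = r1 + r2 - 1
= 22 + 9 - 1
= 30

30


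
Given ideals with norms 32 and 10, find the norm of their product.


N(IJ) = N(I) * N(J)
= 32 * 10
= 320

320


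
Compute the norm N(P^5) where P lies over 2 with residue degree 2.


N(P^a) = p^(a*f)
= 2^(5*2)
= 2^10
= 1024

1024


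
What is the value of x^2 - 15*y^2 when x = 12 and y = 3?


x^2 - d*y^2
= 12^2 - 15*3^2
= 144 - 135
= 9

9


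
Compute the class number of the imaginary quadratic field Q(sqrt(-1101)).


K = Q(sqrt(-1101)). d mod 4 = 3, so D = disc(K) = 4d = -4404
h(K) equals the number of primitive reduced positive-definite forms (a, b, c) = a*x^2 + b*x*y + c*y^2 with b^2 - 4ac = D,
where reduced means |b| <= a <= c, with b >= 0 whenever |b| = a or a = c, and primitive means gcd(a, b, c) = 1.
Reduced forces 3a^2 <= |D| = 4404, so 1 <= a <= 38; b must have the parity of D, and c = (b^2 - D)/(4a) must be an integer >= a.
Enumerate a = 1..38, b in [-a, a]:
  a=1: (1, 0, 1101)  [1]
  a=2: (2, 2, 551)  [1]
  a=3: (3, 0, 367)  [1]
  a=4: none
  a=5: (5, -4, 221), (5, 4, 221)  [2]
  a=6: (6, 6, 185)  [1]
  a=7..9: none
  a=10: (10, -6, 111), (10, 6, 111)  [2]
  a=11..12: none
  a=13: (13, -4, 85), (13, 4, 85)  [2]
  a=14: none
  a=15: (15, -6, 74), (15, 6, 74)  [2]
  a=16: none
  a=17: (17, -4, 65), (17, 4, 65)  [2]
  a=18: none
  a=19: (19, -2, 58), (19, 2, 58)  [2]
  a=20..22: none
  a=23: (23, -14, 50), (23, 14, 50)  [2]
  a=24: none
  a=25: (25, -14, 46), (25, 14, 46)  [2]
  a=26: (26, -22, 47), (26, 22, 47)  [2]
  a=27..28: none
  a=29: (29, -2, 38), (29, 2, 38)  [2]
  a=30: (30, -6, 37), (30, 6, 37)  [2]
  a=31..33: none
  a=34: (34, -30, 39), (34, 30, 39)  [2]
  a=35..38: none
Total reduced forms: 1 + 1 + 1 + 2 + 1 + 2 + 2 + 2 + 2 + 2 + 2 + 2 + 2 + 2 + 2 + 2 = 28
h = 28

28


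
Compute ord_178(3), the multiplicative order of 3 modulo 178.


We want ord_178(3), the smallest k >= 1 with 3^k = 1 mod 178.
n = 178 = 2 * 89, phi(178) = 88; the order divides phi(n).
Divisors of 88: 1, 2, 4, 8, 11, 22, 44, 88
Repeated squaring mod 178: 3^1 = 3, 3^2 = 9, 3^4 = 81, 3^8 = 153, 3^16 = 91, 3^32 = 93, 3^64 = 105
Test divisors in increasing order:
  k=1: 3^1 = 3 mod 178
  k=2: 3^2 = 9 mod 178
  k=4: 3^4 = 81 mod 178
  k=8: 3^8 = 153 mod 178
  k=11: 3^11 = 153 * 9 * 3 = 37 mod 178
  k=22: 3^22 = 91 * 81 * 9 = 123 mod 178
  k=44: 3^44 = 93 * 153 * 81 = 177 mod 178
  k=88: 3^88 = 105 * 91 * 153 = 1 mod 178  <- first divisor giving 1
Order = 88

88


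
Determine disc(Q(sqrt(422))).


For K = Q(sqrt(d)) with d squarefree: disc(K) = d if d = 1 mod 4, and disc(K) = 4d if d = 2 or 3 mod 4.
Here d = 422, and d mod 4 = 2.
d = 2 mod 4, not 1 (O_K = Z[sqrt(d)]), so disc(K) = 4d = 4 * (422) = 1688

1688


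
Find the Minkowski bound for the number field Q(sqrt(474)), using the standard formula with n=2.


d = 474, d mod 4 = 2, so disc(K) = 4d = 1896; |disc(K)| = 1896
Real quadratic field, so n = 2, s = r2 = 0, r1 = 2
M = (n!/n^n) * (4/pi)^s * sqrt(|disc(K)|) = (2!/2^2) * (4/pi)^0 * sqrt(1896)
= 0.5 * 1.000000 * 43.543082
= 21.7715

21.7715


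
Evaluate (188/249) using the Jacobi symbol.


Compute (188/249) via quadratic reciprocity:
  pull out 2: (2/249) = +1  (since 249 mod 8 = 1)
  pull out 2: (2/249) = +1  (since 249 mod 8 = 1)
  reciprocity: (47/249) -> +(249/47)
  reduce: (14/47)
  pull out 2: (2/47) = +1  (since 47 mod 8 = 7)
  reciprocity: (7/47) -> -(47/7)
  reduce: (5/7)
  reciprocity: (5/7) -> +(7/5)
  reduce: (2/5)
  pull out 2: (2/5) = -1  (since 5 mod 8 = 5)
  (1/5) = 1
Product of signs = 1

1


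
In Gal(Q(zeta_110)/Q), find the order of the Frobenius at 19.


The Frobenius at p in Gal(Q(zeta_n)/Q) = (Z/nZ)* is the class of p, so its order is ord_110(19), the smallest k >= 1 with 19^k = 1 mod 110.
n = 110 = 2 * 5 * 11, phi(110) = 40; the order divides phi(n).
Divisors of 40: 1, 2, 4, 5, 8, 10, 20, 40
Repeated squaring mod 110: 19^1 = 19, 19^2 = 31, 19^4 = 81, 19^8 = 71, 19^16 = 91, 19^32 = 31
Test divisors in increasing order:
  k=1: 19^1 = 19 mod 110
  k=2: 19^2 = 31 mod 110
  k=4: 19^4 = 81 mod 110
  k=5: 19^5 = 81 * 19 = 109 mod 110
  k=8: 19^8 = 71 mod 110
  k=10: 19^10 = 71 * 31 = 1 mod 110  <- first divisor giving 1
Order = 10

10


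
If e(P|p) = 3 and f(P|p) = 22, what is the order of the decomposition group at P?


|D_P| = e * f
= 3 * 22
= 66

66


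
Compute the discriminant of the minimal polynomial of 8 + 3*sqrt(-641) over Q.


The element 8 + 3*sqrt(-641) has minimal polynomial:
x^2 - 16*x + 5833
Discriminant = (-16)^2 - 4*(5833)
= 256 - 23332
= -23076

-23076


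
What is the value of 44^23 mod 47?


p = 47 is prime and the exponent is (p-1)/2 = 23, so by Euler's criterion 44^23 = (44/47) = +1 or -1 mod 47.
Compute by square-and-multiply:
  23 = 16 + 4 + 2 + 1 (binary 10111)
  Repeated squaring mod 47: 44^1 = 44, 44^2 = 9, 44^4 = 34, 44^8 = 28, 44^16 = 32
  44^23 = 44^16 * 44^4 * 44^2 * 44^1 = 32 * 34 * 9 * 44 mod 47
    32 * 34 = 1088 = 7 mod 47
    7 * 9 = 63 = 16 mod 47
    16 * 44 = 704 = 46 mod 47
  44^23 = 46 mod 47
Result 46 = p - 1 = -1 mod 47: 44 is a quadratic non-residue mod 47. As a residue in [0, p-1] the value is 46.
44^23 mod 47 = 46

46


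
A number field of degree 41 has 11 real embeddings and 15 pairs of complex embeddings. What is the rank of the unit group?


By Dirichlet's unit theorem:
rank = r1 + r2 - 1
= 11 + 15 - 1
= 25

25


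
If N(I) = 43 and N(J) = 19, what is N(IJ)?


N(IJ) = N(I) * N(J)
= 43 * 19
= 817

817


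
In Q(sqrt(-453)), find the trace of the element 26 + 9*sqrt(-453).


Tr(a + b*sqrt(d)) = (a + b*sqrt(d)) + (a - b*sqrt(d)) = 2a
= 2 * (26)
= 52

52


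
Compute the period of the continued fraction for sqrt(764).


Run the CF algorithm for sqrt(764).
a_0 = floor(sqrt(764)) = 27; set m_0=0, q_0=1.
Recurrence: m' = q*a - m,  q' = (d - m'^2)/q,  a' = floor((a_0 + m')/q').
  step 1: m=27, q=35, a=1
  step 2: m=8, q=20, a=1
  step 3: m=12, q=31, a=1
  step 4: m=19, q=13, a=3
  step 5: m=20, q=28, a=1
  step 6: m=8, q=25, a=1
  step 7: m=17, q=19, a=2
  step 8: m=21, q=17, a=2
  step 9: m=13, q=35, a=1
  step 10: m=22, q=8, a=6
  step 11: m=26, q=11, a=4
  step 12: m=18, q=40, a=1
  step 13: m=22, q=7, a=7
  step 14: m=27, q=5, a=10
  step 15: m=23, q=47, a=1
  step 16: m=24, q=4, a=12
  step 17: m=24, q=47, a=1
  step 18: m=23, q=5, a=10
  step 19: m=27, q=7, a=7
  step 20: m=22, q=40, a=1
  step 21: m=18, q=11, a=4
  step 22: m=26, q=8, a=6
  step 23: m=22, q=35, a=1
  step 24: m=13, q=17, a=2
  step 25: m=21, q=19, a=2
  step 26: m=17, q=25, a=1
  step 27: m=8, q=28, a=1
  step 28: m=20, q=13, a=3
  step 29: m=19, q=31, a=1
  step 30: m=12, q=20, a=1
  step 31: m=8, q=35, a=1
  step 32: m=27, q=1, a=54
a_32 = 2*a_0 = 54, so the period closes here.
sqrt(764) = [27; 1, 1, 1, 3, 1, 1, 2, 2, 1, 6, 4, 1, 7, 10, 1, 12, 1, 10, 7, 1, 4, 6, 1, 2, 2, 1, 1, 3, 1, 1, 1, 54]
Period length = 32

32


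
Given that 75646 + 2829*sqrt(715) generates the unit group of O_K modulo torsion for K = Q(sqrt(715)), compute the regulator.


epsilon = 75646 + 2829*sqrt(715)
= 151292.0000
R = ln(151292.0000)
= 11.9270

11.9270


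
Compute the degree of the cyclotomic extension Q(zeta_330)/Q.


The degree equals Euler's totient phi(330).
330 = 2 * 3 * 5 * 11
phi(330) = 80

80


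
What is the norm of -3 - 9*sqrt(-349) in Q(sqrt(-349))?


N(a + b*sqrt(d)) = a^2 - d*b^2
= (-3)^2 - (-349)*(-9)^2
= 9 + 28269
= 28278

28278


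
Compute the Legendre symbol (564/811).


p = 811 is prime, so compute (564/811) with the reciprocity algorithm (Jacobi-symbol steps: pull out 2s via (2/n), flip via reciprocity, reduce):
  pull out 2: (2/811) = -1  (since 811 mod 8 = 3)
  pull out 2: (2/811) = -1  (since 811 mod 8 = 3)
  reciprocity: (141/811) -> +(811/141)
  reduce: (106/141)
  pull out 2: (2/141) = -1  (since 141 mod 8 = 5)
  reciprocity: (53/141) -> +(141/53)
  reduce: (35/53)
  reciprocity: (35/53) -> +(53/35)
  reduce: (18/35)
  pull out 2: (2/35) = -1  (since 35 mod 8 = 3)
  reciprocity: (9/35) -> +(35/9)
  reduce: (8/9)
  pull out 2: (2/9) = +1  (since 9 mod 8 = 1)
  pull out 2: (2/9) = +1  (since 9 mod 8 = 1)
  pull out 2: (2/9) = +1  (since 9 mod 8 = 1)
  (1/9) = 1
Product of signs = 1
(564/811) = 1

1


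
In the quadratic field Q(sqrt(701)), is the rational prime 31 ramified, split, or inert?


K = Q(sqrt(701)). Since d mod 4 = 1, disc(K) = 701.
Check p | disc: 701 mod 31 = 19.
p does not divide disc. Compute Legendre symbol (d/p):
19^((31-1)/2) mod 31 = 1
(d/p) = 1, so p splits: (p) = P*P' with e=1, f=1, g=2.
Therefore p is split.

split


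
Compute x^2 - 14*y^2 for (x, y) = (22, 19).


x^2 - d*y^2
= 22^2 - 14*19^2
= 484 - 5054
= -4570

-4570


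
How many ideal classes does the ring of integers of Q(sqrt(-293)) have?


K = Q(sqrt(-293)). d mod 4 = 3, so D = disc(K) = 4d = -1172
h(K) equals the number of primitive reduced positive-definite forms (a, b, c) = a*x^2 + b*x*y + c*y^2 with b^2 - 4ac = D,
where reduced means |b| <= a <= c, with b >= 0 whenever |b| = a or a = c, and primitive means gcd(a, b, c) = 1.
Reduced forces 3a^2 <= |D| = 1172, so 1 <= a <= 19; b must have the parity of D, and c = (b^2 - D)/(4a) must be an integer >= a.
Enumerate a = 1..19, b in [-a, a]:
  a=1: (1, 0, 293)  [1]
  a=2: (2, 2, 147)  [1]
  a=3: (3, -2, 98), (3, 2, 98)  [2]
  a=4..5: none
  a=6: (6, -2, 49), (6, 2, 49)  [2]
  a=7: (7, -2, 42), (7, 2, 42)  [2]
  a=8: none
  a=9: (9, -4, 33), (9, 4, 33)  [2]
  a=10: none
  a=11: (11, -4, 27), (11, 4, 27)  [2]
  a=12..13: none
  a=14: (14, -2, 21), (14, 2, 21)  [2]
  a=15..16: none
  a=17: (17, -16, 21), (17, 16, 21)  [2]
  a=18: (18, -14, 19), (18, 14, 19)  [2]
  a=19: none
Total reduced forms: 1 + 1 + 2 + 2 + 2 + 2 + 2 + 2 + 2 + 2 = 18
h = 18

18


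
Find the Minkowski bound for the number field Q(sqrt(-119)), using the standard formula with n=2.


d = -119, d mod 4 = 1, so disc(K) = d = -119; |disc(K)| = 119
Imaginary quadratic field, so n = 2, s = r2 = 1, r1 = 0
M = (n!/n^n) * (4/pi)^s * sqrt(|disc(K)|) = (2!/2^2) * (4/pi)^1 * sqrt(119)
= 0.5 * 1.273240 * 10.908712
= 6.9447

6.9447


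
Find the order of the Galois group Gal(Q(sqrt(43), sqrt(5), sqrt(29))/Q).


The 3 square roots of distinct primes are multiplicatively independent over Q,
so [K:Q] = 2^3 and Gal(K/Q) is isomorphic to (Z/2Z)^3.
|Gal| = 2^3 = 8

8


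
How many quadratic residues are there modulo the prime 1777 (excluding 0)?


For prime p, the number of non-zero quadratic residues is (p-1)/2.
= (1777-1)/2
= 888

888


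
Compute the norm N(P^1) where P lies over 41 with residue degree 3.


N(P^a) = p^(a*f)
= 41^(1*3)
= 41^3
= 68921

68921


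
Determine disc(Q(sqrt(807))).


For K = Q(sqrt(d)) with d squarefree: disc(K) = d if d = 1 mod 4, and disc(K) = 4d if d = 2 or 3 mod 4.
Here d = 807, and d mod 4 = 3.
d = 3 mod 4, not 1 (O_K = Z[sqrt(d)]), so disc(K) = 4d = 4 * (807) = 3228

3228


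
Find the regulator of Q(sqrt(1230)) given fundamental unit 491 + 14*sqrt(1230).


epsilon = 491 + 14*sqrt(1230)
= 981.9990
R = ln(981.9990)
= 6.8896

6.8896


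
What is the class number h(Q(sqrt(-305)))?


K = Q(sqrt(-305)). d mod 4 = 3, so D = disc(K) = 4d = -1220
h(K) equals the number of primitive reduced positive-definite forms (a, b, c) = a*x^2 + b*x*y + c*y^2 with b^2 - 4ac = D,
where reduced means |b| <= a <= c, with b >= 0 whenever |b| = a or a = c, and primitive means gcd(a, b, c) = 1.
Reduced forces 3a^2 <= |D| = 1220, so 1 <= a <= 20; b must have the parity of D, and c = (b^2 - D)/(4a) must be an integer >= a.
Enumerate a = 1..20, b in [-a, a]:
  a=1: (1, 0, 305)  [1]
  a=2: (2, 2, 153)  [1]
  a=3: (3, -2, 102), (3, 2, 102)  [2]
  a=4: none
  a=5: (5, 0, 61)  [1]
  a=6: (6, -2, 51), (6, 2, 51)  [2]
  a=7..8: none
  a=9: (9, -2, 34), (9, 2, 34)  [2]
  a=10: (10, 10, 33)  [1]
  a=11: (11, -10, 30), (11, 10, 30)  [2]
  a=12..14: none
  a=15: (15, -10, 22), (15, 10, 22)  [2]
  a=16: none
  a=17: (17, -2, 18), (17, 2, 18)  [2]
  a=18..20: none
Total reduced forms: 1 + 1 + 2 + 1 + 2 + 2 + 1 + 2 + 2 + 2 = 16
h = 16

16


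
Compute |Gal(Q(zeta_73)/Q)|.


|Gal(Q(zeta_73)/Q)| = phi(73)
= 72

72


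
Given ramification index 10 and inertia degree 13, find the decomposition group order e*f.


|D_P| = e * f
= 10 * 13
= 130

130


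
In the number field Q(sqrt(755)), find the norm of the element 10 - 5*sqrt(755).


N(a + b*sqrt(d)) = a^2 - d*b^2
= (10)^2 - (755)*(-5)^2
= 100 - 18875
= -18775

-18775


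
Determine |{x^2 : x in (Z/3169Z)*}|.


For prime p, the number of non-zero quadratic residues is (p-1)/2.
= (3169-1)/2
= 1584

1584


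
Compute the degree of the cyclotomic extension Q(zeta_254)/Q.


The degree equals Euler's totient phi(254).
254 = 2 * 127
phi(254) = 126

126


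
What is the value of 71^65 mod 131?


p = 131 is prime and the exponent is (p-1)/2 = 65, so by Euler's criterion 71^65 = (71/131) = +1 or -1 mod 131.
Compute by square-and-multiply:
  65 = 64 + 1 (binary 1000001)
  Repeated squaring mod 131: 71^1 = 71, 71^2 = 63, 71^4 = 39, 71^8 = 80, 71^16 = 112, 71^32 = 99, 71^64 = 107
  71^65 = 71^64 * 71^1 = 107 * 71 mod 131
    107 * 71 = 7597 = 130 mod 131
  71^65 = 130 mod 131
Result 130 = p - 1 = -1 mod 131: 71 is a quadratic non-residue mod 131. As a residue in [0, p-1] the value is 130.
71^65 mod 131 = 130

130


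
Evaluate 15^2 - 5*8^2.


x^2 - d*y^2
= 15^2 - 5*8^2
= 225 - 320
= -95

-95


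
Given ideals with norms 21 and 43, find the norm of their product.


N(IJ) = N(I) * N(J)
= 21 * 43
= 903

903


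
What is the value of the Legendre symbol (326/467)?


p = 467 is prime, so compute (326/467) with the reciprocity algorithm (Jacobi-symbol steps: pull out 2s via (2/n), flip via reciprocity, reduce):
  pull out 2: (2/467) = -1  (since 467 mod 8 = 3)
  reciprocity: (163/467) -> -(467/163)
  reduce: (141/163)
  reciprocity: (141/163) -> +(163/141)
  reduce: (22/141)
  pull out 2: (2/141) = -1  (since 141 mod 8 = 5)
  reciprocity: (11/141) -> +(141/11)
  reduce: (9/11)
  reciprocity: (9/11) -> +(11/9)
  reduce: (2/9)
  pull out 2: (2/9) = +1  (since 9 mod 8 = 1)
  (1/9) = 1
Product of signs = -1
(326/467) = -1

-1


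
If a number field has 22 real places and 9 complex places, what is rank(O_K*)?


By Dirichlet's unit theorem:
rank = r1 + r2 - 1
= 22 + 9 - 1
= 30

30


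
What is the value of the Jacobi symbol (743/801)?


Compute (743/801) via quadratic reciprocity:
  reciprocity: (743/801) -> +(801/743)
  reduce: (58/743)
  pull out 2: (2/743) = +1  (since 743 mod 8 = 7)
  reciprocity: (29/743) -> +(743/29)
  reduce: (18/29)
  pull out 2: (2/29) = -1  (since 29 mod 8 = 5)
  reciprocity: (9/29) -> +(29/9)
  reduce: (2/9)
  pull out 2: (2/9) = +1  (since 9 mod 8 = 1)
  (1/9) = 1
Product of signs = -1

-1


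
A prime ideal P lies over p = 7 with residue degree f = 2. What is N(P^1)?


N(P^a) = p^(a*f)
= 7^(1*2)
= 7^2
= 49

49


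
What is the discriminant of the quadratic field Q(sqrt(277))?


For K = Q(sqrt(d)) with d squarefree: disc(K) = d if d = 1 mod 4, and disc(K) = 4d if d = 2 or 3 mod 4.
Here d = 277, and d mod 4 = 1.
d = 1 mod 4 (O_K = Z[(1+sqrt(d))/2]), so disc(K) = d = 277

277


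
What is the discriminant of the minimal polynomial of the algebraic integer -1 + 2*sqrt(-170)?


The element -1 + 2*sqrt(-170) has minimal polynomial:
x^2 + 2*x + 681
Discriminant = (2)^2 - 4*(681)
= 4 - 2724
= -2720

-2720


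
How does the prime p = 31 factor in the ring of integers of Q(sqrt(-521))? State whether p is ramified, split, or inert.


K = Q(sqrt(-521)). Since d mod 4 = 3, disc(K) = -2084.
Check p | disc: -2084 mod 31 = 24.
p does not divide disc. Compute Legendre symbol (d/p):
6^((31-1)/2) mod 31 = -1
(d/p) = -1, so p is inert: (p) stays prime with e=1, f=2, g=1.
Therefore p is inert.

inert


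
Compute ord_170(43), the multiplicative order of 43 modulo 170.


We want ord_170(43), the smallest k >= 1 with 43^k = 1 mod 170.
n = 170 = 2 * 5 * 17, phi(170) = 64; the order divides phi(n).
Divisors of 64: 1, 2, 4, 8, 16, 32, 64
Repeated squaring mod 170: 43^1 = 43, 43^2 = 149, 43^4 = 101, 43^8 = 1, 43^16 = 1, 43^32 = 1, 43^64 = 1
Test divisors in increasing order:
  k=1: 43^1 = 43 mod 170
  k=2: 43^2 = 149 mod 170
  k=4: 43^4 = 101 mod 170
  k=8: 43^8 = 1 mod 170  <- first divisor giving 1
Order = 8

8


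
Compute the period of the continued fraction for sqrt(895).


Run the CF algorithm for sqrt(895).
a_0 = floor(sqrt(895)) = 29; set m_0=0, q_0=1.
Recurrence: m' = q*a - m,  q' = (d - m'^2)/q,  a' = floor((a_0 + m')/q').
  step 1: m=29, q=54, a=1
  step 2: m=25, q=5, a=10
  step 3: m=25, q=54, a=1
  step 4: m=29, q=1, a=58
a_4 = 2*a_0 = 58, so the period closes here.
sqrt(895) = [29; 1, 10, 1, 58]
Period length = 4

4


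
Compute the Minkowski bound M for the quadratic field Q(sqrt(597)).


d = 597, d mod 4 = 1, so disc(K) = d = 597; |disc(K)| = 597
Real quadratic field, so n = 2, s = r2 = 0, r1 = 2
M = (n!/n^n) * (4/pi)^s * sqrt(|disc(K)|) = (2!/2^2) * (4/pi)^0 * sqrt(597)
= 0.5 * 1.000000 * 24.433583
= 12.2168

12.2168


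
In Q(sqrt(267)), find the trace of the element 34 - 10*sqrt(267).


Tr(a + b*sqrt(d)) = (a + b*sqrt(d)) + (a - b*sqrt(d)) = 2a
= 2 * (34)
= 68

68


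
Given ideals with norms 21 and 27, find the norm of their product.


N(IJ) = N(I) * N(J)
= 21 * 27
= 567

567


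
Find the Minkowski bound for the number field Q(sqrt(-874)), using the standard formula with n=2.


d = -874, d mod 4 = 2, so disc(K) = 4d = -3496; |disc(K)| = 3496
Imaginary quadratic field, so n = 2, s = r2 = 1, r1 = 0
M = (n!/n^n) * (4/pi)^s * sqrt(|disc(K)|) = (2!/2^2) * (4/pi)^1 * sqrt(3496)
= 0.5 * 1.273240 * 59.126982
= 37.6414

37.6414


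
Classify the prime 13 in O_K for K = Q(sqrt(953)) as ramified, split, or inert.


K = Q(sqrt(953)). Since d mod 4 = 1, disc(K) = 953.
Check p | disc: 953 mod 13 = 4.
p does not divide disc. Compute Legendre symbol (d/p):
4^((13-1)/2) mod 13 = 1
(d/p) = 1, so p splits: (p) = P*P' with e=1, f=1, g=2.
Therefore p is split.

split


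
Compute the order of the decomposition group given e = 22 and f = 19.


|D_P| = e * f
= 22 * 19
= 418

418


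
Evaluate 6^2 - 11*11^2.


x^2 - d*y^2
= 6^2 - 11*11^2
= 36 - 1331
= -1295

-1295


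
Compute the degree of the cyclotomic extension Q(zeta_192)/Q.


The degree equals Euler's totient phi(192).
192 = 2^6 * 3
phi(192) = 64

64


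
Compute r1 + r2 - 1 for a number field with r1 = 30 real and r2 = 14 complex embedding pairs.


By Dirichlet's unit theorem:
rank = r1 + r2 - 1
= 30 + 14 - 1
= 43

43


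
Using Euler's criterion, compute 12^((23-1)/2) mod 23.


p = 23 is prime and the exponent is (p-1)/2 = 11, so by Euler's criterion 12^11 = (12/23) = +1 or -1 mod 23.
Compute by square-and-multiply:
  11 = 8 + 2 + 1 (binary 1011)
  Repeated squaring mod 23: 12^1 = 12, 12^2 = 6, 12^4 = 13, 12^8 = 8
  12^11 = 12^8 * 12^2 * 12^1 = 8 * 6 * 12 mod 23
    8 * 6 = 48 = 2 mod 23
    2 * 12 = 24 = 1 mod 23
  12^11 = 1 mod 23
Result 1: 12 is a quadratic residue mod 23.
12^11 mod 23 = 1

1
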